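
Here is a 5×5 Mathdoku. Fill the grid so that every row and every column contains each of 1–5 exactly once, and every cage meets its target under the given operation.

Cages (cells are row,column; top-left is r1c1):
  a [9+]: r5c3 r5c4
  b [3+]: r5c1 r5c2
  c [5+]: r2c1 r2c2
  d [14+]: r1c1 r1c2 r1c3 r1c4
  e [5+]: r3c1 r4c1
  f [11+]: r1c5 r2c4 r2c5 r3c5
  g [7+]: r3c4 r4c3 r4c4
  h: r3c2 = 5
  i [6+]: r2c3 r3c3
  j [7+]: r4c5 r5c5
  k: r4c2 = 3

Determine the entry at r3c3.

H is a freebie, which forces r3c2 = 5.
Cage k is given, leaving r4c2 = 3.
The only place for 1 in row 1 is r1c5.
In row 5, 3 can only go at r5c5, so r5c5 = 3.
Cage j needs two cells with sum 7, so r4c5 = 4.
Cage f needs sum 11, leaving r2c4 = 3.
The 4 cells of cage f must have sum 11, leaving r2c5 = 5.
Column 5 already has 4, leaving r3c5 = 2.
Cage i's pair has sum 6, leaving r2c3 = 2.
The two cells of cage i must have sum 6, which forces r3c3 = 4.
4 is placed in row 3, so r3c4 = 1.
Column 3 already has 2, so r4c3 = 1.
4 is placed in column 3, which forces r5c3 = 5.
Row 5 now contains 5; hence r5c4 = 4.
Column 3 now contains 5, so r1c3 = 3.
4 is placed in row 3, so r3c1 = 3.
Row 4 now contains 1, which forces r4c1 = 2.
The 3 cells of cage g must have sum 7; hence r4c4 = 5.
Column 1 already has 2, leaving r5c1 = 1.
1 is placed in row 5; hence r5c2 = 2.
Cage d has sum 14, which forces r1c1 = 5.
2 is placed in column 2, which forces r1c2 = 4.
Column 4 already has 5, which forces r1c4 = 2.
1 is placed in column 1, so r2c1 = 4.
Cage c's pair has sum 5, leaving r2c2 = 1.
Completed grid: 5 4 3 2 1 / 4 1 2 3 5 / 3 5 4 1 2 / 2 3 1 5 4 / 1 2 5 4 3.

4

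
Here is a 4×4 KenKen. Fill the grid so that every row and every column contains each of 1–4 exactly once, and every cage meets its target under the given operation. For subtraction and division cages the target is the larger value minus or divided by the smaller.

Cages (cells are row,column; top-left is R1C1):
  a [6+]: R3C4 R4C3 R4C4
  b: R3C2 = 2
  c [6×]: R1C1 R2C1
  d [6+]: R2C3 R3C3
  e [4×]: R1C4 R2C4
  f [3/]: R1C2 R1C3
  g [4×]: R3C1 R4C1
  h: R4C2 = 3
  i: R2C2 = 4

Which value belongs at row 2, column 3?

Cage i is given, so R2C2 = 4.
Row 2 now contains 4, which forces R2C3 = 2.
Row 2 now contains 4, which forces R2C4 = 1.
B is a freebie; hence R3C2 = 2.
Column 3 now contains 2, which forces R3C3 = 4.
Row 3 already has 2; hence R3C4 = 3.
H is a freebie, leaving R4C2 = 3.
Row 4 now contains 3, leaving R4C3 = 1.
Cage c needs two cells with product 6, leaving R1C1 = 2.
3 is placed in column 2, which forces R1C2 = 1.
Column 3 now contains 1; hence R1C3 = 3.
1 is placed in column 4, which forces R1C4 = 4.
2 is placed in row 2, leaving R2C1 = 3.
Row 3 now contains 4, so R3C1 = 1.
1 is placed in row 4, so R4C1 = 4.
Cage a has sum 6; hence R4C4 = 2.
Completed grid: 2 1 3 4 / 3 4 2 1 / 1 2 4 3 / 4 3 1 2.

2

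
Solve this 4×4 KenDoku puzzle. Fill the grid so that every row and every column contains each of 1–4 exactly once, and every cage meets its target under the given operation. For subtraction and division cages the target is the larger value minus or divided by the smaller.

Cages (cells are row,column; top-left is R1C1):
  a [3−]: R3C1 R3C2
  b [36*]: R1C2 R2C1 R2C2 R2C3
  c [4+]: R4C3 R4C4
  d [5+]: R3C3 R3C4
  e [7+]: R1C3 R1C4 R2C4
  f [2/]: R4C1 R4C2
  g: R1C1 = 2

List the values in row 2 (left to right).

G is a freebie, so R1C1 = 2.
The 4 cells of cage b must have product 36; hence R1C2 = 3.
The 3 cells of cage e must have sum 7, so R2C4 = 2.
The two cells of cage f must have quotient 2, so R4C2 = 2.
The only place for 2 in row 3 is R3C3.
The two cells of cage d must have sum 5; hence R3C4 = 3.
Column 4 now contains 3, so R4C4 = 1.
Cage e has sum 7, which forces R1C3 = 1.
1 is placed in column 4, leaving R1C4 = 4.
1 is placed in row 4, leaving R4C1 = 4.
1 is placed in row 4, leaving R4C3 = 3.
Cage b has product 36, leaving R2C1 = 3.
Cage b needs product 36; hence R2C2 = 1.
3 is placed in column 3, so R2C3 = 4.
Column 1 now contains 4; hence R3C1 = 1.
The two cells of cage a must have difference 3; hence R3C2 = 4.
Completed grid: 2 3 1 4 / 3 1 4 2 / 1 4 2 3 / 4 2 3 1.

3 1 4 2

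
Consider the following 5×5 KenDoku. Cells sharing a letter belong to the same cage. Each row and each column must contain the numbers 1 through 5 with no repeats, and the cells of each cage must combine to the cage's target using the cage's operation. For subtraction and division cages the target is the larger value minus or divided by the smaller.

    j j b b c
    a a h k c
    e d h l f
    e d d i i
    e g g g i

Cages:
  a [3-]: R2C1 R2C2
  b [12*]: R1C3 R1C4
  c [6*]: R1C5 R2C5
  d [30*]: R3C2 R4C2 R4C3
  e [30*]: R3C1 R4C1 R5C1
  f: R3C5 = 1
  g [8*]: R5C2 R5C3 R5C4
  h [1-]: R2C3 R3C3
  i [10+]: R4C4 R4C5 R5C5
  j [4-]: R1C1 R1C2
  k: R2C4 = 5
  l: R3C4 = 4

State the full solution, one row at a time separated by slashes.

1 5 4 3 2 / 4 1 2 5 3 / 5 2 3 4 1 / 2 3 5 1 4 / 3 4 1 2 5

Cage k is given, so R2C4 = 5.
Cage l is a single given cell, which forces R3C4 = 4.
Cage f is given, so R3C5 = 1.
The two cells of cage b must have product 12; hence R1C3 = 4.
4 is placed in column 4; hence R1C4 = 3.
Row 1 already has 3, which forces R1C5 = 2.
Column 5 now contains 2, which forces R2C5 = 3.
Cage i needs sum 10, leaving R4C4 = 1.
Cage g has product 8; hence R5C2 = 4.
1 is placed in column 4, which forces R5C4 = 2.
Row 5 now contains 4, which forces R5C5 = 5.
Cage a's pair has difference 3, leaving R2C1 = 4.
Column 2 now contains 4, which forces R2C2 = 1.
1 is placed in row 2, leaving R2C3 = 2.
2 is placed in column 3, leaving R3C3 = 3.
Column 3 now contains 3, so R4C3 = 5.
Column 5 now contains 5, so R4C5 = 4.
5 is placed in row 5; hence R5C1 = 3.
Row 5 already has 2, so R5C3 = 1.
Cage j's pair has difference 4; hence R1C1 = 1.
Column 2 already has 1, leaving R1C2 = 5.
Cage e has product 30; hence R3C1 = 5.
The 3 cells of cage d must have product 30; hence R3C2 = 2.
Row 4 now contains 5; hence R4C1 = 2.
The 3 cells of cage d must have product 30, which forces R4C2 = 3.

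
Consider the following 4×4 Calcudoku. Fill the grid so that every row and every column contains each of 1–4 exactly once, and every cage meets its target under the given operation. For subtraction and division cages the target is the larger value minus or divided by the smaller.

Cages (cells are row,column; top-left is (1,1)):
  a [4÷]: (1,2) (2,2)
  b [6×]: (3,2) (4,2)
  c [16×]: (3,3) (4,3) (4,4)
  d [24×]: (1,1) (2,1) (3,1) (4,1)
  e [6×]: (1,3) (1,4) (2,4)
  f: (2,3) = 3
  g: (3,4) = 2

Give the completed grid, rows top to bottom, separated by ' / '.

Cage f is a single given cell, which forces (2,3) = 3.
Cage g is given; hence (3,4) = 2.
Column 4 already has 2; hence (4,4) = 4.
Cage e has product 6, which forces (1,3) = 2.
The 3 cells of cage e must have product 6; hence (1,4) = 3.
Column 4 already has 2, so (2,4) = 1.
Row 3 now contains 2, which forces (3,2) = 3.
Row 3 now contains 2, so (3,3) = 4.
Cage b needs two cells with product 6, so (4,2) = 2.
Row 4 now contains 4, which forces (4,3) = 1.
The 4 cells of cage d must have product 24, leaving (1,1) = 4.
The two cells of cage a must have quotient 4, leaving (1,2) = 1.
Cage d needs product 24, which forces (2,1) = 2.
1 is placed in row 2, so (2,2) = 4.
Row 3 already has 4, leaving (3,1) = 1.
Row 4 already has 1, which forces (4,1) = 3.

4 1 2 3 / 2 4 3 1 / 1 3 4 2 / 3 2 1 4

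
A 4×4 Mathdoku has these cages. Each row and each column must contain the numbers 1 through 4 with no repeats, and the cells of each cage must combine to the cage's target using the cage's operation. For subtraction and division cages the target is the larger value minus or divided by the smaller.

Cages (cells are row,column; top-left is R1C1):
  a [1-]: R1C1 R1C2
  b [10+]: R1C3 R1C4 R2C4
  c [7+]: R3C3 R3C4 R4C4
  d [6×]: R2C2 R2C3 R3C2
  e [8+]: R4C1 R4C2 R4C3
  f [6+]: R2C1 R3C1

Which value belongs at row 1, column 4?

4

Row 4 needs a 2, and only R4C4 is open for it.
Cage b has sum 10, leaving R1C3 = 3.
Column 4 already has 2, so R1C4 = 4.
Cage b has sum 10, leaving R2C4 = 3.
Column 4 now contains 3, leaving R3C4 = 1.
Cage d needs product 6, leaving R3C2 = 3.
The 3 cells of cage c must have sum 7, so R3C3 = 4.
Column 3 already has 4, leaving R4C3 = 1.
The two cells of cage f must have sum 6; hence R2C1 = 4.
Cage d has product 6; hence R2C2 = 1.
1 is placed in column 3, so R2C3 = 2.
Row 3 now contains 4; hence R3C1 = 2.
Cage e needs sum 8, so R4C1 = 3.
Row 4 now contains 1, leaving R4C2 = 4.
Column 1 already has 2, leaving R1C1 = 1.
1 is placed in column 2, so R1C2 = 2.
The full grid is 1 2 3 4 / 4 1 2 3 / 2 3 4 1 / 3 4 1 2.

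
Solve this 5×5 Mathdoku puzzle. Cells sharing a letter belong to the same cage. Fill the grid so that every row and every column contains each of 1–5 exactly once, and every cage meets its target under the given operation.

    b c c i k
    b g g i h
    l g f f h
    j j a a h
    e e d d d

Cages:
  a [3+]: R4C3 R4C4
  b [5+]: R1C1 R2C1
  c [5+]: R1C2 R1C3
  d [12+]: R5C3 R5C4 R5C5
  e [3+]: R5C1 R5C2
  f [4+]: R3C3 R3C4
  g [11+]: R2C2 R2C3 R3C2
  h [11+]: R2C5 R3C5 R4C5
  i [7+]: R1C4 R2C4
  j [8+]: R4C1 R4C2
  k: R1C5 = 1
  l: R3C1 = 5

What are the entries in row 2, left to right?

1 3 4 2 5

K is a freebie; hence R1C5 = 1.
Cage l is a single given cell, leaving R3C1 = 5.
5 is placed in column 1, leaving R4C1 = 3.
Row 4 already has 3; hence R4C2 = 5.
Cage b's pair has sum 5, so R1C1 = 4.
Cage b's pair has sum 5, which forces R2C1 = 1.
Cage h has sum 11, which forces R2C5 = 5.
Column 1 now contains 1, which forces R5C1 = 2.
Row 5 already has 2, so R5C2 = 1.
The 3 cells of cage g must have sum 11, leaving R2C2 = 3.
Row 2 now contains 5, leaving R2C3 = 4.
4 is placed in row 2, which forces R2C4 = 2.
The 3 cells of cage g must have sum 11, so R3C2 = 4.
Row 3 already has 4, which forces R3C5 = 2.
Column 4 now contains 2, which forces R4C4 = 1.
Column 5 already has 2, leaving R4C5 = 4.
Column 5 already has 4, so R5C5 = 3.
3 is placed in column 2, leaving R1C2 = 2.
The two cells of cage c must have sum 5, which forces R1C3 = 3.
The two cells of cage i must have sum 7; hence R1C4 = 5.
Cage f needs two cells with sum 4, which forces R3C3 = 1.
1 is placed in column 4; hence R3C4 = 3.
1 is placed in row 4, leaving R4C3 = 2.
Row 5 now contains 3; hence R5C3 = 5.
The 3 cells of cage d must have sum 12, so R5C4 = 4.
Completed grid: 4 2 3 5 1 / 1 3 4 2 5 / 5 4 1 3 2 / 3 5 2 1 4 / 2 1 5 4 3.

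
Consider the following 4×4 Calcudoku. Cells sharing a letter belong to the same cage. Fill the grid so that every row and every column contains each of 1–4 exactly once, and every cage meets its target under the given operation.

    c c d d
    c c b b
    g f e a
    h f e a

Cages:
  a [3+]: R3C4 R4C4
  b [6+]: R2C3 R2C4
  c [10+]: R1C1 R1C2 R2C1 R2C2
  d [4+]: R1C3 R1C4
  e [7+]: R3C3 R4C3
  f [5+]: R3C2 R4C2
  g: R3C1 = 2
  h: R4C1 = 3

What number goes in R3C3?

3

G is a freebie, leaving R3C1 = 2.
Row 3 already has 2, leaving R3C4 = 1.
Cage h is given, which forces R4C1 = 3.
Row 4 already has 3, so R4C3 = 4.
1 is placed in column 4, which forces R4C4 = 2.
Cage d's pair has sum 4; hence R1C3 = 1.
1 is placed in column 4, so R1C4 = 3.
Column 3 now contains 4; hence R2C3 = 2.
2 is placed in column 4; hence R2C4 = 4.
The two cells of cage f must have sum 5, leaving R3C2 = 4.
Column 3 now contains 4, leaving R3C3 = 3.
2 is placed in row 4, leaving R4C2 = 1.
Row 1 already has 1, so R1C1 = 4.
Column 2 now contains 4; hence R1C2 = 2.
4 is placed in row 2, so R2C1 = 1.
Column 2 now contains 1; hence R2C2 = 3.
Completed grid: 4 2 1 3 / 1 3 2 4 / 2 4 3 1 / 3 1 4 2.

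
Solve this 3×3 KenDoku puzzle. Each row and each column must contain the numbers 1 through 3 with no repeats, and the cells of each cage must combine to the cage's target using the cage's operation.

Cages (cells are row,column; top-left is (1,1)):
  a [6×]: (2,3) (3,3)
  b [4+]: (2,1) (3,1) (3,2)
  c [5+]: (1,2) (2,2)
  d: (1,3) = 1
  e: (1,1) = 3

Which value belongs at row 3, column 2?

1

Cage e is given, which forces (1,1) = 3.
3 is placed in row 1, so (1,2) = 2.
D is a freebie, so (1,3) = 1.
Cage b needs sum 4; hence (2,1) = 1.
2 is placed in column 2, so (2,2) = 3.
Row 2 already has 3, so (2,3) = 2.
Cage b has sum 4, so (3,1) = 2.
The 3 cells of cage b must have sum 4, leaving (3,2) = 1.
Column 3 now contains 2; hence (3,3) = 3.
Completed grid: 3 2 1 / 1 3 2 / 2 1 3.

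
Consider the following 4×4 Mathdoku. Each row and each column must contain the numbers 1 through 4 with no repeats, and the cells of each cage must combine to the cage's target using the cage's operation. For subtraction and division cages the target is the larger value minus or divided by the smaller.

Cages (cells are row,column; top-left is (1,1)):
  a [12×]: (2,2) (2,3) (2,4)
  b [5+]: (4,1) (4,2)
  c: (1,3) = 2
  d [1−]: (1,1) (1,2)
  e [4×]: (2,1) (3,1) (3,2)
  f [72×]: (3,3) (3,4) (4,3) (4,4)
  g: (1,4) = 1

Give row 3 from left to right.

1 2 4 3

Cage c is a single given cell; hence (1,3) = 2.
G is a freebie, leaving (1,4) = 1.
In row 2, 2 can only go at (2,1), so (2,1) = 2.
Cage e needs product 4, so (3,1) = 1.
Cage e has product 4; hence (3,2) = 2.
Row 3 already has 2, leaving (3,4) = 3.
Column 4 already has 3, so (4,4) = 2.
Column 4 already has 3; hence (2,4) = 4.
Row 3 now contains 3; hence (3,3) = 4.
Cage b needs two cells with sum 5; hence (4,1) = 4.
Cage b's pair has sum 5; hence (4,2) = 1.
Cage f needs product 72, leaving (4,3) = 3.
Column 1 already has 4, leaving (1,1) = 3.
The two cells of cage d must have difference 1, so (1,2) = 4.
Column 2 now contains 1; hence (2,2) = 3.
Column 3 now contains 3; hence (2,3) = 1.
Completed grid: 3 4 2 1 / 2 3 1 4 / 1 2 4 3 / 4 1 3 2.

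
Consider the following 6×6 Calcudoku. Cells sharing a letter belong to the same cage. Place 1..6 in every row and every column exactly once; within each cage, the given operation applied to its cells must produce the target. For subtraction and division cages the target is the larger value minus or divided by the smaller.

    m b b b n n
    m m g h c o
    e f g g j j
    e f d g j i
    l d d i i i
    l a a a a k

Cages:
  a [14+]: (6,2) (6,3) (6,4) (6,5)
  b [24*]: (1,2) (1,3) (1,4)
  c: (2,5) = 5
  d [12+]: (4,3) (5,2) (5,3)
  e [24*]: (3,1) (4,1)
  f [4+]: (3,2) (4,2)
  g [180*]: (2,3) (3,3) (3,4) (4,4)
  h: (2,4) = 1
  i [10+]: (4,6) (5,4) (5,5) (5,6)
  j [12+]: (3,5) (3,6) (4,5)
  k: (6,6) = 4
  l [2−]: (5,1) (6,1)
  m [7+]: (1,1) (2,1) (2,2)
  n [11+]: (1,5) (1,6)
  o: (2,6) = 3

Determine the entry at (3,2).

Cage h is given, which forces (2,4) = 1.
C is a freebie, leaving (2,5) = 5.
Cage o is a single given cell; hence (2,6) = 3.
Cage k is given, so (6,6) = 4.
Cage m has sum 7, leaving (1,1) = 1.
Column 5 already has 5; hence (1,5) = 6.
Cage n needs two cells with sum 11, which forces (1,6) = 5.
Cage j needs sum 12, leaving (3,6) = 6.
6 is placed in row 3, which forces (3,1) = 4.
Row 3 now contains 4, which forces (3,5) = 2.
The two cells of cage e must have product 24; hence (4,1) = 6.
Column 5 now contains 2, so (4,5) = 4.
Column 5 now contains 2, so (6,5) = 1.
Column 1 now contains 4, which forces (2,1) = 2.
The 3 cells of cage m must have sum 7, so (2,2) = 4.
Row 2 already has 4, which forces (2,3) = 6.
Cage i needs sum 10, so (5,4) = 4.
1 is placed in column 5, which forces (5,5) = 3.
Cage b has product 24, which forces (1,3) = 4.
Cage g has product 180; hence (4,4) = 2.
2 is placed in row 4; hence (4,6) = 1.
3 is placed in row 5, so (5,1) = 5.
Row 5 now contains 5; hence (5,2) = 6.
Column 6 already has 1, leaving (5,6) = 2.
Cage l's pair has difference 2, leaving (6,1) = 3.
The 3 cells of cage b must have product 24, so (1,2) = 2.
Column 4 already has 2, which forces (1,4) = 3.
Cage f's pair has sum 4, which forces (3,2) = 1.
Column 4 already has 3; hence (3,4) = 5.
Row 4 now contains 1; hence (4,2) = 3.
Row 4 now contains 1, which forces (4,3) = 5.
Row 5 already has 2, so (5,3) = 1.
Column 2 already has 2; hence (6,2) = 5.
Column 3 already has 5, leaving (6,3) = 2.
Cage a needs sum 14, leaving (6,4) = 6.
Row 3 now contains 5, so (3,3) = 3.
The full grid is 1 2 4 3 6 5 / 2 4 6 1 5 3 / 4 1 3 5 2 6 / 6 3 5 2 4 1 / 5 6 1 4 3 2 / 3 5 2 6 1 4.

1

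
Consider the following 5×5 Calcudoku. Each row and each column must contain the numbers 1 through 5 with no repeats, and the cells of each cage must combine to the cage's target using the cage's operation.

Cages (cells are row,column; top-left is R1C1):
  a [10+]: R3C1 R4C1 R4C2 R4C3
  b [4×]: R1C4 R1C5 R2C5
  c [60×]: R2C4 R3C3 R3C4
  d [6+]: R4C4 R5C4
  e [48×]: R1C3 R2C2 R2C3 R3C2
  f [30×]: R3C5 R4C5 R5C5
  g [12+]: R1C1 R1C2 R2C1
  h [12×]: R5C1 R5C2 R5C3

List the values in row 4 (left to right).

3 1 5 4 2

Column 5 needs a 4, and only R1C5 is open for it.
Cage b needs product 4; hence R1C4 = 1.
Cage b needs product 4, so R2C5 = 1.
The only place for 1 in row 3 is R3C1.
The only place for 5 in row 5 is R5C5.
The only place for 2 in row 5 is R5C4.
Column 4 already has 2, leaving R4C4 = 4.
Cage c has product 60; hence R3C3 = 4.
Cage e needs product 48, so R2C2 = 4.
Cage e has product 48, so R3C2 = 2.
Row 3 already has 2; hence R3C5 = 3.
3 is placed in column 5, which forces R4C5 = 2.
Cage g has sum 12, leaving R1C1 = 2.
Cage g has sum 12, so R1C2 = 5.
2 is placed in row 1, so R1C3 = 3.
4 is placed in row 2, leaving R2C1 = 5.
3 is placed in column 3, which forces R2C3 = 2.
Cage c needs product 60, leaving R2C4 = 3.
Row 3 now contains 3; hence R3C4 = 5.
Column 1 now contains 5, leaving R4C1 = 3.
3 is placed in row 4; hence R4C2 = 1.
Row 4 now contains 1, which forces R4C3 = 5.
The 3 cells of cage h must have product 12; hence R5C1 = 4.
Column 2 already has 1, which forces R5C2 = 3.
3 is placed in column 3, leaving R5C3 = 1.
The full grid is 2 5 3 1 4 / 5 4 2 3 1 / 1 2 4 5 3 / 3 1 5 4 2 / 4 3 1 2 5.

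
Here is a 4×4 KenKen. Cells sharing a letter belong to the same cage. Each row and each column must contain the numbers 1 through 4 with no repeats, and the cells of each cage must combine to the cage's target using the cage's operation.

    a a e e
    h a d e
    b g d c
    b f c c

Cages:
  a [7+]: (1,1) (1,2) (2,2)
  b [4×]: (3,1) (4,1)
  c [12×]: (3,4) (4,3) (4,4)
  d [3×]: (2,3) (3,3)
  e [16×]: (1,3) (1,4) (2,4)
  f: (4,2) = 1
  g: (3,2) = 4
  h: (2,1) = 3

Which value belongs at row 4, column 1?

Cage h is a single given cell, which forces (2,1) = 3.
Row 2 now contains 3; hence (2,3) = 1.
Cage g is given, leaving (3,2) = 4.
1 is placed in column 3, so (3,3) = 3.
Cage f is given; hence (4,2) = 1.
Cage a has sum 7, which forces (1,1) = 2.
Cage a has sum 7, leaving (1,2) = 3.
2 is placed in row 1, leaving (1,3) = 4.
Row 1 now contains 4, so (1,4) = 1.
Column 2 now contains 4, which forces (2,2) = 2.
Row 2 already has 2, leaving (2,4) = 4.
4 is placed in row 3, leaving (3,1) = 1.
1 is placed in column 4, leaving (3,4) = 2.
Row 4 already has 1; hence (4,1) = 4.
Column 3 already has 4, which forces (4,3) = 2.
The 3 cells of cage c must have product 12, leaving (4,4) = 3.
Filled in: 2 3 4 1 / 3 2 1 4 / 1 4 3 2 / 4 1 2 3.

4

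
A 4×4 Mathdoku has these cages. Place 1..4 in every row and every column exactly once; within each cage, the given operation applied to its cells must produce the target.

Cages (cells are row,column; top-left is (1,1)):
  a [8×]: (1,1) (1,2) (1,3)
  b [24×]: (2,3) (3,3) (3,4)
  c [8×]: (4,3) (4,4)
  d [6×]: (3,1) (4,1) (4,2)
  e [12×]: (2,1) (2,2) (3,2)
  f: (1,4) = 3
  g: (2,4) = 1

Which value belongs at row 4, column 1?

Cage f is a single given cell; hence (1,4) = 3.
Cage g is given; hence (2,4) = 1.
The only place for 1 in column 3 is (1,3).
The 3 cells of cage d must have product 6; hence (3,1) = 2.
Row 3 already has 2; hence (3,2) = 1.
Row 3 already has 2, so (3,4) = 4.
Column 2 now contains 1; hence (4,2) = 3.
Column 4 now contains 4, leaving (4,4) = 2.
2 is placed in column 1; hence (1,1) = 4.
The 3 cells of cage a must have product 8, leaving (1,2) = 2.
Cage e needs product 12, leaving (2,1) = 3.
3 is placed in column 2, which forces (2,2) = 4.
The 3 cells of cage b must have product 24, leaving (2,3) = 2.
4 is placed in row 3; hence (3,3) = 3.
3 is placed in row 4, leaving (4,1) = 1.
Row 4 now contains 2; hence (4,3) = 4.
The full grid is 4 2 1 3 / 3 4 2 1 / 2 1 3 4 / 1 3 4 2.

1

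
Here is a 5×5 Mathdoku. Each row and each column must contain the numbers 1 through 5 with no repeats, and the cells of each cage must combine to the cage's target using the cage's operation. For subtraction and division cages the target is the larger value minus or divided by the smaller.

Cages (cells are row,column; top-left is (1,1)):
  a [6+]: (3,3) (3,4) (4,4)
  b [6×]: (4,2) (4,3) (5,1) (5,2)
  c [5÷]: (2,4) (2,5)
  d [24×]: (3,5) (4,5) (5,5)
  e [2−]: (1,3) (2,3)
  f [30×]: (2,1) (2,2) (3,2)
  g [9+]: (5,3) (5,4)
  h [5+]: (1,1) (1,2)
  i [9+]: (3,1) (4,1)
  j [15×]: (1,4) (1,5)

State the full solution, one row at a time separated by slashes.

In row 2, 4 can only go at (2,3), so (2,3) = 4.
Cage e's pair has difference 2, leaving (1,3) = 2.
4 is placed in column 3, which forces (5,3) = 5.
Cage g's pair has sum 9, which forces (5,4) = 4.
Row 4 needs a 5, and only (4,1) is open for it.
Column 1 already has 5, so (3,1) = 4.
Column 1 now contains 4, so (1,1) = 1.
The two cells of cage h must have sum 5; hence (1,2) = 4.
Cage d has product 24, leaving (4,5) = 4.
The 4 cells of cage b must have product 6, leaving (4,3) = 1.
The 4 cells of cage b must have product 6, which forces (5,2) = 1.
Column 3 now contains 1; hence (3,3) = 3.
The 3 cells of cage a must have sum 6, which forces (3,4) = 1.
3 is placed in row 3; hence (3,5) = 2.
The 3 cells of cage a must have sum 6, so (4,4) = 2.
Column 5 now contains 2, leaving (5,5) = 3.
The two cells of cage j must have product 15, which forces (1,4) = 3.
Column 5 already has 3; hence (1,5) = 5.
Column 4 already has 1; hence (2,4) = 5.
Cage c's pair has quotient 5; hence (2,5) = 1.
Row 3 already has 2, leaving (3,2) = 5.
Row 4 now contains 2, which forces (4,2) = 3.
3 is placed in row 5, which forces (5,1) = 2.
2 is placed in column 1, leaving (2,1) = 3.
Column 2 now contains 3, leaving (2,2) = 2.

1 4 2 3 5 / 3 2 4 5 1 / 4 5 3 1 2 / 5 3 1 2 4 / 2 1 5 4 3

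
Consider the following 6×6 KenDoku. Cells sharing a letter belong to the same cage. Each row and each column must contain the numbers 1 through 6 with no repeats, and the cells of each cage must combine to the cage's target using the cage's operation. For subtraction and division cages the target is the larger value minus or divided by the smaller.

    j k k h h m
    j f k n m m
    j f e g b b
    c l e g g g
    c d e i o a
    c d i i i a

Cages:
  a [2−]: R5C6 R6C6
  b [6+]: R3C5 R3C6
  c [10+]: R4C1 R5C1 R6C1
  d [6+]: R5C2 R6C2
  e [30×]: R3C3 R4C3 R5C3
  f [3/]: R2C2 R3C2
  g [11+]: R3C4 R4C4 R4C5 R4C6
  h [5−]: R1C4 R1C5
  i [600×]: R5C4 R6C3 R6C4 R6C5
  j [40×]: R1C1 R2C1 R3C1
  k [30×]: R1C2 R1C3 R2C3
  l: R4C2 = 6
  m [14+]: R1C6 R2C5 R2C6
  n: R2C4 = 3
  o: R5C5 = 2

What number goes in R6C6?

Cage n is given, so R2C4 = 3.
Cage l is a single given cell, so R4C2 = 6.
The 4 cells of cage i must have product 600, so R5C4 = 5.
Cage o is given; hence R5C5 = 2.
Cage f's pair has quotient 3, leaving R2C2 = 1.
Cage f needs two cells with quotient 3, which forces R3C2 = 3.
Column 2 already has 1, which forces R5C2 = 4.
Cage d's pair has sum 6, which forces R6C2 = 2.
2 is placed in column 2, so R1C2 = 5.
The only place for 2 in row 1 is R1C1.
Row 1 needs a 4, and only R1C6 is open for it.
The 3 cells of cage m must have sum 14; hence R2C5 = 4.
The 3 cells of cage m must have sum 14, so R2C6 = 6.
Cage k needs product 30, leaving R1C3 = 3.
Row 2 now contains 4, so R2C1 = 5.
6 is placed in row 2, so R2C3 = 2.
Cage j has product 40; hence R3C1 = 4.
Row 3 needs a 2, and only R3C4 is open for it.
The only place for 6 in row 3 is R3C3.
Cage e has product 30, which forces R4C3 = 5.
Row 4 already has 5; hence R4C5 = 3.
Row 4 already has 3, leaving R4C6 = 2.
Column 3 now contains 6; hence R5C3 = 1.
Row 5 already has 1, so R5C6 = 3.
5 is placed in column 3, leaving R6C3 = 4.
Row 6 now contains 4, so R6C4 = 6.
Row 6 already has 6, leaving R6C5 = 5.
Row 6 already has 5, so R6C6 = 1.
6 is placed in column 4, leaving R1C4 = 1.
The two cells of cage h must have difference 5, which forces R1C5 = 6.
5 is placed in column 5, so R3C5 = 1.
Column 6 now contains 1; hence R3C6 = 5.
Row 4 already has 3, so R4C1 = 1.
Cage g needs sum 11, so R4C4 = 4.
Row 5 now contains 3, so R5C1 = 6.
Row 6 now contains 1, so R6C1 = 3.
Filled in: 2 5 3 1 6 4 / 5 1 2 3 4 6 / 4 3 6 2 1 5 / 1 6 5 4 3 2 / 6 4 1 5 2 3 / 3 2 4 6 5 1.

1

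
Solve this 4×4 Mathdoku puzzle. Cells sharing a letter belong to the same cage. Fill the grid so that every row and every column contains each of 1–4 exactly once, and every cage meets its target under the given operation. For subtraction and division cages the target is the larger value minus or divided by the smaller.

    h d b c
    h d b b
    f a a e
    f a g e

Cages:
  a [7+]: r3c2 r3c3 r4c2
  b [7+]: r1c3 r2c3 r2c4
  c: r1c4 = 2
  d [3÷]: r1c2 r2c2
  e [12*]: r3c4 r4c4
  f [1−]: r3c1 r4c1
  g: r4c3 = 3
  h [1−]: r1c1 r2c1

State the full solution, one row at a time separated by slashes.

3 1 4 2 / 4 3 2 1 / 2 4 1 3 / 1 2 3 4

Cage c is given, leaving r1c4 = 2.
Cage g is a single given cell, so r4c3 = 3.
Row 4 now contains 3, so r4c4 = 4.
The 3 cells of cage b must have sum 7, so r1c3 = 4.
Cage b needs sum 7, leaving r2c3 = 2.
Cage b has sum 7; hence r2c4 = 1.
2 is placed in column 3, which forces r3c3 = 1.
4 is placed in column 4, so r3c4 = 3.
Cage h needs two cells with difference 1, which forces r1c1 = 3.
Cage d needs two cells with quotient 3, which forces r1c2 = 1.
Cage h's pair has difference 1, leaving r2c1 = 4.
1 is placed in row 2; hence r2c2 = 3.
Row 3 already has 3, which forces r3c1 = 2.
The 3 cells of cage a must have sum 7, leaving r3c2 = 4.
The two cells of cage f must have difference 1, so r4c1 = 1.
The 3 cells of cage a must have sum 7, so r4c2 = 2.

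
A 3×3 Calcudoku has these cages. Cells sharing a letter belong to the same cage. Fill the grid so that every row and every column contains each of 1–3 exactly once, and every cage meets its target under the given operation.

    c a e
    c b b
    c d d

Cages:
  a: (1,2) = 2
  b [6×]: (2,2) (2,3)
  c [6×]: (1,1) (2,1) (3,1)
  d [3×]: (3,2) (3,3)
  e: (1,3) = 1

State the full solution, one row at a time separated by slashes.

A is a freebie, so (1,2) = 2.
Cage e is a single given cell, which forces (1,3) = 1.
2 is placed in column 2, leaving (2,2) = 3.
Row 2 already has 3, which forces (2,3) = 2.
Column 2 now contains 3, leaving (3,2) = 1.
1 is placed in column 3, which forces (3,3) = 3.
1 is placed in row 1, leaving (1,1) = 3.
Row 2 already has 2, leaving (2,1) = 1.
3 is placed in row 3, which forces (3,1) = 2.

3 2 1 / 1 3 2 / 2 1 3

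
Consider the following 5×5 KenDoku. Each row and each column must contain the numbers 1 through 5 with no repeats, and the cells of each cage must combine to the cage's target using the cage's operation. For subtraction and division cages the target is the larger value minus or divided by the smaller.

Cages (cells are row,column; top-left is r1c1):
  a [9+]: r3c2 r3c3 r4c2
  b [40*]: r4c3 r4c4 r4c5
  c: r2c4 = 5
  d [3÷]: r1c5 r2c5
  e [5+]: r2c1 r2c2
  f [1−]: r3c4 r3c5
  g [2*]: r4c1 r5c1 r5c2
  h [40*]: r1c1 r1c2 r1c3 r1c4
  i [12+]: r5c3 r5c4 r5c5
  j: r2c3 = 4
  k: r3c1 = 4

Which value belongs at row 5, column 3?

Cage j is a single given cell, leaving r2c3 = 4.
Cage c is given, which forces r2c4 = 5.
Cage k is given, which forces r3c1 = 4.
Cage g has product 2, leaving r4c1 = 1.
The 3 cells of cage g must have product 2; hence r5c1 = 2.
The 3 cells of cage g must have product 2, which forces r5c2 = 1.
Column 1 now contains 2, so r1c1 = 5.
Column 1 now contains 2, leaving r2c1 = 3.
The two cells of cage e must have sum 5, which forces r2c2 = 2.
Row 2 now contains 3; hence r2c5 = 1.
2 is placed in column 2, leaving r1c2 = 4.
Column 5 already has 1, so r1c5 = 3.
Column 5 already has 3, so r3c5 = 2.
Row 3 now contains 2, leaving r3c3 = 1.
Row 3 already has 1; hence r3c4 = 3.
3 is placed in column 4, so r5c4 = 4.
Row 5 already has 4, which forces r5c5 = 5.
1 is placed in column 3, so r1c3 = 2.
Cage h has product 40, leaving r1c4 = 1.
3 is placed in row 3, which forces r3c2 = 5.
The 3 cells of cage a must have sum 9; hence r4c2 = 3.
The 3 cells of cage b must have product 40, leaving r4c3 = 5.
4 is placed in column 4, leaving r4c4 = 2.
Column 5 now contains 5; hence r4c5 = 4.
Row 5 already has 5, which forces r5c3 = 3.
Completed grid: 5 4 2 1 3 / 3 2 4 5 1 / 4 5 1 3 2 / 1 3 5 2 4 / 2 1 3 4 5.

3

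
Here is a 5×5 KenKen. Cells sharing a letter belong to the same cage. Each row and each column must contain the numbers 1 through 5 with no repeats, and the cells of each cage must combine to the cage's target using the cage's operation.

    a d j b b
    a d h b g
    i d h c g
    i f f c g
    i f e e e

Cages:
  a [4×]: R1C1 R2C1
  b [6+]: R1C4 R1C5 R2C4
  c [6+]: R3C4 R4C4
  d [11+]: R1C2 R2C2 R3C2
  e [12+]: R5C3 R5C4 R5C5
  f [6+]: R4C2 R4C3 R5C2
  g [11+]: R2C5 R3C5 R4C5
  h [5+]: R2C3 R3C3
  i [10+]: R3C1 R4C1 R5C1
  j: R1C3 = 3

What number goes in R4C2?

Cage j is a single given cell; hence R1C3 = 3.
In row 1, 5 can only go at R1C2, so R1C2 = 5.
Row 2 needs a 3, and only R2C4 is open for it.
Cage e needs sum 12, which forces R5C5 = 3.
The only place for 4 in row 1 is R1C1.
4 is placed in column 1, so R2C1 = 1.
Row 2 already has 1; hence R2C3 = 4.
Column 3 now contains 4, so R3C3 = 1.
1 is placed in column 3, which forces R4C3 = 2.
Column 3 now contains 4, leaving R5C3 = 5.
Row 5 already has 5, so R5C4 = 4.
Row 2 already has 4; hence R2C2 = 2.
Row 2 now contains 2, leaving R2C5 = 5.
The 3 cells of cage d must have sum 11; hence R3C2 = 4.
Cage c needs two cells with sum 6, leaving R3C4 = 5.
4 is placed in row 3, leaving R3C5 = 2.
Cage f needs sum 6; hence R4C2 = 3.
Cage c needs two cells with sum 6; hence R4C4 = 1.
Column 5 now contains 5; hence R4C5 = 4.
Row 5 already has 5; hence R5C1 = 2.
Cage f has sum 6; hence R5C2 = 1.
Column 4 already has 1; hence R1C4 = 2.
Column 5 now contains 2, which forces R1C5 = 1.
Row 3 now contains 5; hence R3C1 = 3.
Row 4 already has 3, so R4C1 = 5.
Filled in: 4 5 3 2 1 / 1 2 4 3 5 / 3 4 1 5 2 / 5 3 2 1 4 / 2 1 5 4 3.

3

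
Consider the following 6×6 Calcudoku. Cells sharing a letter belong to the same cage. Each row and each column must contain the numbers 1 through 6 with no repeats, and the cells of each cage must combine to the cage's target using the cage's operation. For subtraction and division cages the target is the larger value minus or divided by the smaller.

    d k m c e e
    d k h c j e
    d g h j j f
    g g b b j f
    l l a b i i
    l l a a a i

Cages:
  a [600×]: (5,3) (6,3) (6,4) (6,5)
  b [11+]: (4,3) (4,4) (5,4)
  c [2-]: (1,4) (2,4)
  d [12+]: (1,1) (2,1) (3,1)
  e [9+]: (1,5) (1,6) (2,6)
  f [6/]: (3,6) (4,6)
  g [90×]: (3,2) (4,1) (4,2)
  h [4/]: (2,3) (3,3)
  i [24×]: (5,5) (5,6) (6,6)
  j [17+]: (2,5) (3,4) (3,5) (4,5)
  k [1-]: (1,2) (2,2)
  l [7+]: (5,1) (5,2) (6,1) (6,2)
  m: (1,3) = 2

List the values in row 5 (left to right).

1 2 5 6 3 4

Cage m is a single given cell, so (1,3) = 2.
The 4 cells of cage a must have product 600; hence (5,3) = 5.
In column 3, 3 can only go at (4,3), so (4,3) = 3.
Cage g needs product 90, so (3,2) = 3.
The only place for 4 in row 4 is (4,5).
In row 4, 1 can only go at (4,6), so (4,6) = 1.
Column 6 already has 1, so (3,6) = 6.
The 4 cells of cage j must have sum 17, leaving (2,5) = 6.
Column 5 already has 6, so (6,5) = 5.
Cage j has sum 17, which forces (3,4) = 5.
5 is placed in column 5, which forces (3,5) = 2.
2 is placed in column 5, leaving (5,5) = 3.
Column 5 already has 3, which forces (1,5) = 1.
Row 5 now contains 3, which forces (5,1) = 1.
The 4 cells of cage l must have sum 7; hence (5,2) = 2.
2 is placed in row 5, leaving (5,4) = 6.
2 is placed in row 5, which forces (5,6) = 4.
The 4 cells of cage l must have sum 7; hence (6,1) = 3.
The 4 cells of cage l must have sum 7; hence (6,2) = 1.
6 is placed in column 4, so (6,4) = 4.
Column 6 now contains 4, which forces (6,6) = 2.
Cage d has sum 12, leaving (1,1) = 6.
Column 4 now contains 4, leaving (1,4) = 3.
Row 1 now contains 3, which forces (1,6) = 5.
Cage d needs sum 12, so (2,1) = 2.
Cage c needs two cells with difference 2, leaving (2,4) = 1.
Column 6 already has 5, so (2,6) = 3.
1 is placed in column 1; hence (3,1) = 4.
Row 3 already has 4; hence (3,3) = 1.
Column 1 now contains 6, so (4,1) = 5.
5 is placed in row 4, so (4,2) = 6.
6 is placed in column 4, leaving (4,4) = 2.
4 is placed in row 6, which forces (6,3) = 6.
5 is placed in row 1; hence (1,2) = 4.
The two cells of cage k must have difference 1, leaving (2,2) = 5.
1 is placed in row 2, leaving (2,3) = 4.
Filled in: 6 4 2 3 1 5 / 2 5 4 1 6 3 / 4 3 1 5 2 6 / 5 6 3 2 4 1 / 1 2 5 6 3 4 / 3 1 6 4 5 2.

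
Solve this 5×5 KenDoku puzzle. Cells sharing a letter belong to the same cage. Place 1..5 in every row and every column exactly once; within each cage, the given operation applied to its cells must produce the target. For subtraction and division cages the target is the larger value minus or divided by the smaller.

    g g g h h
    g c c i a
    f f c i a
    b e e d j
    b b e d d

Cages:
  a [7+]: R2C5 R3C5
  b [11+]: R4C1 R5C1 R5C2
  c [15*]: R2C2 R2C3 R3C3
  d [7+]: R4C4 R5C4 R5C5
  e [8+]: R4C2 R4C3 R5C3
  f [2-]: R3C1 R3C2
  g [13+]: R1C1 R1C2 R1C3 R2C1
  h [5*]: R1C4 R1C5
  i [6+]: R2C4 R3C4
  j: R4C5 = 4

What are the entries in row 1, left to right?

Cage j is a single given cell, which forces R4C5 = 4.
In column 5, 3 can only go at R5C5, so R5C5 = 3.
Cage d has sum 7, so R4C4 = 3.
Cage d needs sum 7; hence R5C4 = 1.
Column 4 already has 1, so R1C4 = 5.
Cage h's pair has product 5, leaving R1C5 = 1.
Cage g needs sum 13, leaving R2C1 = 4.
Row 2 now contains 4, so R2C4 = 2.
2 is placed in row 2, so R2C5 = 5.
Column 4 already has 2, so R3C4 = 4.
5 is placed in column 5, leaving R3C5 = 2.
The 3 cells of cage c must have product 15, which forces R3C3 = 5.
Cage b needs sum 11, so R5C2 = 4.
Column 3 already has 5, so R5C3 = 2.
Cage g needs sum 13, leaving R1C3 = 4.
The 3 cells of cage b must have sum 11; hence R4C1 = 2.
Cage e needs sum 8; hence R4C2 = 5.
2 is placed in column 3, leaving R4C3 = 1.
Row 5 now contains 2; hence R5C1 = 5.
Column 1 now contains 2, which forces R1C1 = 3.
The 4 cells of cage g must have sum 13, leaving R1C2 = 2.
The 3 cells of cage c must have product 15, so R2C2 = 1.
Column 3 now contains 1; hence R2C3 = 3.
Column 1 now contains 3; hence R3C1 = 1.
Column 2 now contains 1, leaving R3C2 = 3.
Filled in: 3 2 4 5 1 / 4 1 3 2 5 / 1 3 5 4 2 / 2 5 1 3 4 / 5 4 2 1 3.

3 2 4 5 1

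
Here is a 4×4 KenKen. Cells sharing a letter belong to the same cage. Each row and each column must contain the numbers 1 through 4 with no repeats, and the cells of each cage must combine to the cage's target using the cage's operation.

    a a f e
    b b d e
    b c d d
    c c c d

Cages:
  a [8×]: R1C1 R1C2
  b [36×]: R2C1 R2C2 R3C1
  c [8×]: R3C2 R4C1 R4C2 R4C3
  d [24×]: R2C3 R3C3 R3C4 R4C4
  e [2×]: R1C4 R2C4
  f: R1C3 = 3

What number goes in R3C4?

F is a freebie, which forces R1C3 = 3.
Cage b needs product 36, which forces R2C1 = 4.
Cage b needs product 36, which forces R2C2 = 3.
Cage b needs product 36, so R3C1 = 3.
Cage c needs product 8, leaving R3C2 = 1.
Column 1 now contains 4, so R1C1 = 2.
Cage a's pair has product 8, so R1C2 = 4.
2 is placed in row 1, leaving R1C4 = 1.
Cage d has product 24, so R2C3 = 1.
Column 4 already has 1; hence R2C4 = 2.
Column 4 already has 2; hence R3C4 = 4.
Column 1 now contains 2; hence R4C1 = 1.
Column 2 already has 4, which forces R4C2 = 2.
2 is placed in row 4, so R4C3 = 4.
The 4 cells of cage d must have product 24, leaving R4C4 = 3.
Row 3 already has 4, which forces R3C3 = 2.
Completed grid: 2 4 3 1 / 4 3 1 2 / 3 1 2 4 / 1 2 4 3.

4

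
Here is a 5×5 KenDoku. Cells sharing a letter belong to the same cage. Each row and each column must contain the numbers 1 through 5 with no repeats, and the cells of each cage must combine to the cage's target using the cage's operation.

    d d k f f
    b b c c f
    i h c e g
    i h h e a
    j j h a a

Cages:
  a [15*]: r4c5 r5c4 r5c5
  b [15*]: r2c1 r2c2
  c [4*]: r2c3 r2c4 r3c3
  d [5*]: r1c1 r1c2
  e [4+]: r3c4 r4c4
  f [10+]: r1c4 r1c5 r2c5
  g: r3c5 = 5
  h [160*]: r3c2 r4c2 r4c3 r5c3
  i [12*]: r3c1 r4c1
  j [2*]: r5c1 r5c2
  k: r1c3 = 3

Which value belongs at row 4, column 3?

5

Cage k is a single given cell, leaving r1c3 = 3.
Cage g is a single given cell, which forces r3c5 = 5.
The 3 cells of cage a must have product 15, so r5c4 = 5.
5 is placed in column 4, leaving r1c4 = 4.
Cage f needs sum 10, leaving r1c5 = 2.
Cage f needs sum 10; hence r2c5 = 4.
Row 2 now contains 4; hence r2c3 = 1.
Cage c has product 4, which forces r2c4 = 2.
Cage c needs product 4, leaving r3c3 = 2.
Column 3 already has 2; hence r5c3 = 4.
Row 3 already has 2; hence r3c2 = 4.
Cage h needs product 160; hence r4c2 = 2.
Column 3 now contains 4, so r4c3 = 5.
2 is placed in column 2, leaving r5c2 = 1.
Row 5 now contains 1, so r5c5 = 3.
Cage d needs two cells with product 5, leaving r1c1 = 1.
Column 2 now contains 1, which forces r1c2 = 5.
5 is placed in column 2, which forces r2c2 = 3.
Row 3 now contains 4, which forces r3c1 = 3.
Row 3 now contains 3, which forces r3c4 = 1.
The two cells of cage i must have product 12, so r4c1 = 4.
Column 4 now contains 1, which forces r4c4 = 3.
Column 5 already has 3; hence r4c5 = 1.
Row 5 now contains 1; hence r5c1 = 2.
3 is placed in row 2, leaving r2c1 = 5.
Filled in: 1 5 3 4 2 / 5 3 1 2 4 / 3 4 2 1 5 / 4 2 5 3 1 / 2 1 4 5 3.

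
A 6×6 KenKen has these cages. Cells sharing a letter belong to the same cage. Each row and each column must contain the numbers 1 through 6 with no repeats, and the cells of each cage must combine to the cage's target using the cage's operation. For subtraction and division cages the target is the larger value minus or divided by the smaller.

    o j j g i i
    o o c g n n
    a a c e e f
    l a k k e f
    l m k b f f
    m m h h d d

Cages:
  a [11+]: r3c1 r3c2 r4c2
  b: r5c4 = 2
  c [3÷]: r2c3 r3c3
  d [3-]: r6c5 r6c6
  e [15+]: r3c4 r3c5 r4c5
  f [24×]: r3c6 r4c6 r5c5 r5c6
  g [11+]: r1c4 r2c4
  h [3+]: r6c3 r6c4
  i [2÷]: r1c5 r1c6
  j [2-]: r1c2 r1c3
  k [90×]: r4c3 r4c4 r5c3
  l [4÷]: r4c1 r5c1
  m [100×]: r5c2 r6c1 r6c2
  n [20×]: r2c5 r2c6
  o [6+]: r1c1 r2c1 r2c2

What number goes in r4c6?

Cage m has product 100, leaving r5c2 = 5.
Cage b is given, so r5c4 = 2.
The 3 cells of cage m must have product 100, so r6c1 = 5.
Cage m has product 100, so r6c2 = 4.
2 is placed in column 4, leaving r6c4 = 1.
Row 6 already has 1; hence r6c3 = 2.
The only place for 6 in row 2 is r2c4.
Column 4 now contains 6, which forces r1c4 = 5.
Column 4 now contains 5; hence r3c4 = 4.
Column 4 now contains 5; hence r4c4 = 3.
Cage k needs product 90; hence r4c3 = 5.
Row 4 already has 5, which forces r4c5 = 6.
Cage k has product 90, so r5c3 = 6.
Column 5 already has 6; hence r6c5 = 3.
Row 6 now contains 3; hence r6c6 = 6.
Column 5 already has 6, which forces r3c5 = 5.
Row 4 now contains 6, which forces r4c2 = 2.
Column 5 already has 5, which forces r2c5 = 4.
Cage n's pair has product 20, which forces r2c6 = 5.
Cage f needs product 24, so r3c6 = 2.
Column 5 already has 4, so r5c5 = 1.
The 4 cells of cage f must have product 24, leaving r5c6 = 3.
Column 5 already has 1; hence r1c5 = 2.
Cage l's pair has quotient 4, which forces r4c1 = 1.
Cage f needs product 24, leaving r4c6 = 4.
Row 5 now contains 1; hence r5c1 = 4.
Column 1 now contains 1, so r1c1 = 3.
4 is placed in column 6; hence r1c6 = 1.
Cage o has sum 6, leaving r2c1 = 2.
Cage o needs sum 6, which forces r2c2 = 1.
1 is placed in row 2, which forces r2c3 = 3.
Column 1 already has 3; hence r3c1 = 6.
Row 3 already has 6; hence r3c2 = 3.
Column 3 now contains 3, leaving r3c3 = 1.
Row 1 now contains 1, leaving r1c2 = 6.
Row 1 now contains 1; hence r1c3 = 4.
The full grid is 3 6 4 5 2 1 / 2 1 3 6 4 5 / 6 3 1 4 5 2 / 1 2 5 3 6 4 / 4 5 6 2 1 3 / 5 4 2 1 3 6.

4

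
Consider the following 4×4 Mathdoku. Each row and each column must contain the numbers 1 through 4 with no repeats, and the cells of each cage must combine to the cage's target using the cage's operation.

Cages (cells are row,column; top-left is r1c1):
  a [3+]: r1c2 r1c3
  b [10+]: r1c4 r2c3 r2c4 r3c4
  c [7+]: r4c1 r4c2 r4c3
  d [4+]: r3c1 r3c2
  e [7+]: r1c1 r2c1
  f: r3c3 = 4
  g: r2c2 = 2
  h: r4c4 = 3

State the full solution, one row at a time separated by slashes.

Cage g is given, which forces r2c2 = 2.
F is a freebie; hence r3c3 = 4.
H is a freebie; hence r4c4 = 3.
Column 2 already has 2; hence r1c2 = 1.
Cage a's pair has sum 3, leaving r1c3 = 2.
2 is placed in row 1; hence r1c4 = 4.
Cage b has sum 10, leaving r2c3 = 3.
4 is placed in column 4, so r2c4 = 1.
1 is placed in column 2, which forces r3c2 = 3.
1 is placed in column 4, so r3c4 = 2.
1 is placed in column 2, so r4c2 = 4.
2 is placed in column 3, so r4c3 = 1.
Row 1 already has 4, leaving r1c1 = 3.
Row 2 now contains 3; hence r2c1 = 4.
Row 3 already has 3, which forces r3c1 = 1.
Row 4 now contains 1; hence r4c1 = 2.

3 1 2 4 / 4 2 3 1 / 1 3 4 2 / 2 4 1 3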